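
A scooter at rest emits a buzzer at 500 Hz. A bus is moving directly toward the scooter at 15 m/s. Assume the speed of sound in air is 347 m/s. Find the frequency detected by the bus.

522 Hz

Moving observer, stationary source: f' = f · (v + v_o)/v.
f' = 500 × (347 + 15)/347 = 500 × 362/347 ≈ 522 Hz.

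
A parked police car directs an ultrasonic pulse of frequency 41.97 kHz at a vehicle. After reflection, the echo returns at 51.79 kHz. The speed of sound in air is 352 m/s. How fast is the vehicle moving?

37 m/s

Double Doppler shift off a moving reflector: f₂ = f₀ · (v + u)/(v − u) (u > 0 toward emitter).
Rearranging, u = v · (f₂ − f₀)/(f₂ + f₀) = 352 × 9.82/93.76 ≈ 37 m/s.
So the vehicle is moving at 37 m/s toward the emitter.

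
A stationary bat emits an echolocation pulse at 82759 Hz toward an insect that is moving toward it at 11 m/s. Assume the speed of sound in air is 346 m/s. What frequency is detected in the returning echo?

88194 Hz

At the insect (a moving observer), f₁ = f₀ · (v + u)/v = 82759 × 357/346 ≈ 85390 Hz.
The reflection then acts as a moving source: f₂ = f₁ · v/(v − u) ≈ 88194 Hz.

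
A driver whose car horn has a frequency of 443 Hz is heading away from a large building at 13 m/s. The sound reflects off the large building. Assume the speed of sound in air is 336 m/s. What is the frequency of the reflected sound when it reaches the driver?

The large building receives the sound from a moving source: f₁ = f₀ · v/(v + v_e) = 443 × 336/349 ≈ 426 Hz.
On the return leg the driver is a moving observer: f₂ = f₁ · (v − v_e)/v = 426 × 323/336 ≈ 410 Hz.

410 Hz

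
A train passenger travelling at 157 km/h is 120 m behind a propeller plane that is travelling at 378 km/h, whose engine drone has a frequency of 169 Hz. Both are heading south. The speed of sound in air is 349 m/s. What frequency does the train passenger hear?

146 Hz

378 km/h = 105 m/s; 157 km/h = 43.61 m/s.
The train passenger is behind, so the propeller plane is moving away from it while the train passenger is moving toward the propeller plane.
General Doppler shift: f' = f · (v + v_o)/(v + v_s).
f' = 169 × (349 + 43.61)/(349 + 105) = 169 × 392.61/454 ≈ 146 Hz.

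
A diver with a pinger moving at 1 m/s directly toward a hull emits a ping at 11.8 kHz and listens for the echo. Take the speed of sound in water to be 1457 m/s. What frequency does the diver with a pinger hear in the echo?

The hull receives the sound from a moving source: f₁ = f₀ · v/(v − v_e) = 11.8 × 1457/1456 ≈ 11.81 kHz.
On the return leg the diver with a pinger is a moving observer: f₂ = f₁ · (v + v_e)/v = 11.81 × 1458/1457 ≈ 11.82 kHz.

11.82 kHz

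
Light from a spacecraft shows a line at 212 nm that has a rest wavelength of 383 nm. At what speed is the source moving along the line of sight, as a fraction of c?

λ'/λ₀ = 0.5535 < 1 (blueshift), so the source is approaching.
λ'/λ₀ = √((1 − β)/(1 + β)) for an approaching source ⇒ β = (1 − r²)/(1 + r²) with r = λ'/λ₀.
β = (1 − 0.3064)/(1 + 0.3064) ≈ 0.531.

0.531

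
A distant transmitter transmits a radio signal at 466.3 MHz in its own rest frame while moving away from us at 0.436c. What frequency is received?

Relativistic Doppler for frequency: f' = f₀ · √((1 − β)/(1 + β)).
f' = 466.3 × √(0.5640/1.4360) = 466.3 × 0.62670 ≈ 292.2 MHz.

292.2 MHz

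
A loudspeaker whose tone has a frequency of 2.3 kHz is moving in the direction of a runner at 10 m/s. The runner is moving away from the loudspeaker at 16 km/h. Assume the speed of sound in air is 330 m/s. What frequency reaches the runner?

16 km/h = 4.444 m/s.
Both move, so f' = f · (v − v_o)/(v − v_s).
f' = 2.3 × (330 − 4.444)/(330 − 10) = 2.3 × 325.56/320 ≈ 2.34 kHz.

2.34 kHz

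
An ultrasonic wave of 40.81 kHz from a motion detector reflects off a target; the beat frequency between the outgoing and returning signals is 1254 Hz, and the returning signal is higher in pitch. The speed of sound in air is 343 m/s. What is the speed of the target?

Double Doppler shift off a moving reflector: f₂ = f₀ · (v + u)/(v − u) (u > 0 toward emitter).
Returning signal is higher, so f₂ = f₀ + Δf = 40810 + 1254 = 42064 Hz.
Rearranging, u = v · (f₂ − f₀)/(f₂ + f₀) = 343 × 1254/82874 ≈ 5.2 m/s.
So the target is moving at 5.2 m/s toward the emitter.

5.2 m/s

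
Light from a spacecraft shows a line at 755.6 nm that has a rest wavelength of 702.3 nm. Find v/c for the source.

λ'/λ₀ = 1.0759 > 1 (redshift), so the source is receding.
λ'/λ₀ = √((1 + β)/(1 − β)) for a receding source ⇒ β = (r² − 1)/(r² + 1) with r = λ'/λ₀.
β = (1.1575 − 1)/(1.1575 + 1) ≈ 0.073.

0.073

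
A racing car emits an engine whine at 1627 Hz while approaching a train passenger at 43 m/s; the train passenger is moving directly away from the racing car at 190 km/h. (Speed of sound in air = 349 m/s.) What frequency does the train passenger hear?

190 km/h = 52.78 m/s.
With source approaching and observer receding, f' = f · (v − v_o)/(v − v_s).
f' = 1627 × (349 − 52.78)/(349 − 43) = 1627 × 296.22/306 ≈ 1575 Hz.

1575 Hz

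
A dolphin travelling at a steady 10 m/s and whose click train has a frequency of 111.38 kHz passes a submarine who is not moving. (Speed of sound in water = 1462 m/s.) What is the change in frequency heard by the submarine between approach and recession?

1.52 kHz

Approaching: f₁ = f · v/(v − v_s) = 111.38 × 1462/1452 ≈ 112.15 kHz.
Receding: f₂ = f · v/(v + v_s) = 111.38 × 1462/1472 ≈ 110.62 kHz.
Drop: f₁ − f₂ = 2f·v·v_s/(v² − v_s²) = 2 × 111.38 × 1462 × 10/(1462² − 10²) ≈ 1.52 kHz.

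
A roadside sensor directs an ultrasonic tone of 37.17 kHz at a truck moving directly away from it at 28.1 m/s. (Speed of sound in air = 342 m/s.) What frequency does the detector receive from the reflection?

At the truck (a moving observer), f₁ = f₀ · (v − u)/v = 37.17 × 313.9/342 ≈ 34.1 kHz.
The reflection then acts as a moving source: f₂ = f₁ · v/(v + u) ≈ 31.5 kHz.

31.5 kHz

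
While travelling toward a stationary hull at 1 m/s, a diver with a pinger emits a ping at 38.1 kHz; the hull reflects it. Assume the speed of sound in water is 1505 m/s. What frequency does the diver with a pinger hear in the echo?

The hull receives the sound from a moving source: f₁ = f₀ · v/(v − v_e) = 38.1 × 1505/1504 ≈ 38.1 kHz.
On the return leg the diver with a pinger is a moving observer: f₂ = f₁ · (v + v_e)/v = 38.1 × 1506/1505 ≈ 38.2 kHz.

38.2 kHz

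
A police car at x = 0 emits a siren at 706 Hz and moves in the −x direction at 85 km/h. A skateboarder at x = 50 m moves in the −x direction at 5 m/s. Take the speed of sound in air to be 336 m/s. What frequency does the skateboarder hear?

669 Hz

85 km/h = 23.61 m/s.
The observer lies on the +x side, so the source is heading away from the observer and the observer is heading toward the source.
General Doppler shift: f' = f · (v + v_o)/(v + v_s).
f' = 706 × (336 + 5)/(336 + 23.61) = 706 × 341/359.61 ≈ 669 Hz.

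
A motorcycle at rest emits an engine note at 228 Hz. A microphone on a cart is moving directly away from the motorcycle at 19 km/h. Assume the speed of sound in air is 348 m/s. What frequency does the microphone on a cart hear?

225 Hz

19 km/h = 5.278 m/s.
Moving observer, stationary source: f' = f · (v − v_o)/v.
f' = 228 × (348 − 5.278)/348 = 228 × 342.72/348 ≈ 225 Hz.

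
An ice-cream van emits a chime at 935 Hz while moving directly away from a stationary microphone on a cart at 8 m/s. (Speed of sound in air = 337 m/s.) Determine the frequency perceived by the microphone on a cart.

With the source moving away from a stationary observer, f' = f · v/(v + v_s).
f' = 935 × 337/(337 + 8) = 935 × 337/345 ≈ 913 Hz.

913 Hz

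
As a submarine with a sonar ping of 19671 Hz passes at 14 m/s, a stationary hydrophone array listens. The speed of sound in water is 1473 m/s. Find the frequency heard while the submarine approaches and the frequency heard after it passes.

Approaching: f₁ = f · v/(v − v_s) = 19671 × 1473/1459 ≈ 19860 Hz.
Receding: f₂ = f · v/(v + v_s) = 19671 × 1473/1487 ≈ 19486 Hz.

19860 Hz approaching; 19486 Hz receding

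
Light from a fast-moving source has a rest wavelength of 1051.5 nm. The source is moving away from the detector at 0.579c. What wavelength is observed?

2036.4 nm

Relativistic Doppler for wavelength: λ' = λ₀ · √((1 + β)/(1 − β)).
λ' = 1051.5 × √(1.5790/0.4210) = 1051.5 × 1.93664 ≈ 2036.4 nm.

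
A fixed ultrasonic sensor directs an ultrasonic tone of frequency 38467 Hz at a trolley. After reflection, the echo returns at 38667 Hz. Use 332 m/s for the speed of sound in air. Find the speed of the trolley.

0.86 m/s

Double Doppler shift off a moving reflector: f₂ = f₀ · (v + u)/(v − u) (u > 0 toward emitter).
Rearranging, u = v · (f₂ − f₀)/(f₂ + f₀) = 332 × 200/77134 ≈ 0.86 m/s.
So the trolley is moving at 0.86 m/s toward the emitter.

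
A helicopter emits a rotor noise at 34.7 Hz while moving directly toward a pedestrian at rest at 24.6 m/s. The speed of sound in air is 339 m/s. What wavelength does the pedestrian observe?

9.06 m

With the source moving toward a stationary observer, f' = f · v/(v − v_s).
f' = 34.7 × 339/(339 − 24.6) ≈ 37.4 Hz.
λ' = v/f' = 339/37.4151 ≈ 9.06 m.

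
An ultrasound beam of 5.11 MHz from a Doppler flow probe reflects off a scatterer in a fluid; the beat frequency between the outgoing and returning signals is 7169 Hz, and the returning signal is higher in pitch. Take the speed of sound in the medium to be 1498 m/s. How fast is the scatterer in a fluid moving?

Double Doppler shift off a moving reflector: f₂ = f₀ · (v + u)/(v − u) (u > 0 toward emitter).
Returning signal is higher, so f₂ = f₀ + Δf = 5110000 + 7169 = 5117169 Hz.
Rearranging, u = v · (f₂ − f₀)/(f₂ + f₀) = 1498 × 7169/10227169 ≈ 1.05 m/s.
So the scatterer in a fluid is moving at 1.05 m/s toward the emitter.

1.05 m/s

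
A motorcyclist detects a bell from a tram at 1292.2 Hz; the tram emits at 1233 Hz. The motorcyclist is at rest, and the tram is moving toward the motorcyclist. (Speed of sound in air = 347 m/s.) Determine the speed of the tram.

15.9 m/s

f' = f · v/(v − v_s) ⇒ v_s = v · |1 − f/f'|.
v_s = 347 × |1 − 1233/1292.2| = 347 × 0.04581 ≈ 15.9 m/s.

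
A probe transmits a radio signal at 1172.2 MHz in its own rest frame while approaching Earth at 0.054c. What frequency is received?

Relativistic Doppler for frequency: f' = f₀ · √((1 + β)/(1 − β)).
f' = 1172.2 × √(1.0540/0.9460) = 1172.2 × 1.05554 ≈ 1237.3 MHz.

1237.3 MHz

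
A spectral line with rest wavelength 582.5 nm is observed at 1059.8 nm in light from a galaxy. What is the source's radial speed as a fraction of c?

λ'/λ₀ = 1.8194 > 1 (redshift), so the source is receding.
λ'/λ₀ = √((1 + β)/(1 − β)) for a receding source ⇒ β = (r² − 1)/(r² + 1) with r = λ'/λ₀.
β = (3.3102 − 1)/(3.3102 + 1) ≈ 0.536.

0.536c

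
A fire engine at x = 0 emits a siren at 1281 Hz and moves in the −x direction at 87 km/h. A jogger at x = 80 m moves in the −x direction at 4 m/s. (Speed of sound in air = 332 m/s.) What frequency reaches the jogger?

87 km/h = 24.17 m/s.
The observer lies on the +x side, so the source is heading away from the observer and the observer is heading toward the source.
With source receding and observer approaching, f' = f · (v + v_o)/(v + v_s).
f' = 1281 × (332 + 4)/(332 + 24.17) = 1281 × 336/356.17 ≈ 1208 Hz.

1208 Hz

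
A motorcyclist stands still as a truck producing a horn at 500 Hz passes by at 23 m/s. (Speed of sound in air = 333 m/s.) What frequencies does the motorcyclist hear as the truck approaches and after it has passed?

Approaching: f₁ = f · v/(v − v_s) = 500 × 333/310 ≈ 537 Hz.
Receding: f₂ = f · v/(v + v_s) = 500 × 333/356 ≈ 468 Hz.

537 Hz approaching; 468 Hz receding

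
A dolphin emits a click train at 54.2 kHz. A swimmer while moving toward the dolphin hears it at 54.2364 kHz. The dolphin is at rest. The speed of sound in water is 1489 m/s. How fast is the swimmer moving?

1.00 m/s

f' = f · (v + v_o)/v ⇒ v_o = v · |f'/f − 1|.
v_o = 1489 × |54.2364/54.2 − 1| = 1489 × 0.0006716 ≈ 1.00 m/s.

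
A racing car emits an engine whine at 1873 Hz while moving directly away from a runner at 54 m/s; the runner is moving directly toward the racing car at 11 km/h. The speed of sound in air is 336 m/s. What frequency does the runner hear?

11 km/h = 3.056 m/s.
With source receding and observer approaching, f' = f · (v + v_o)/(v + v_s).
f' = 1873 × (336 + 3.056)/(336 + 54) = 1873 × 339.06/390 ≈ 1628 Hz.

1628 Hz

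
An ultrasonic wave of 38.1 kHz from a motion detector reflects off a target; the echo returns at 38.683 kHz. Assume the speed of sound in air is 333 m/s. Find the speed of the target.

2.53 m/s

Double Doppler shift off a moving reflector: f₂ = f₀ · (v + u)/(v − u) (u > 0 toward emitter).
Rearranging, u = v · (f₂ − f₀)/(f₂ + f₀) = 333 × 0.583/76.783 ≈ 2.53 m/s.
So the target is moving at 2.53 m/s toward the emitter.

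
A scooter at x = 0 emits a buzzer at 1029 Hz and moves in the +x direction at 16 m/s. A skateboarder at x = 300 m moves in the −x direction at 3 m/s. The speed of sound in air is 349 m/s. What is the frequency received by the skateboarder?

The observer lies on the +x side, so the source is heading toward the observer and the observer is heading toward the source.
Both move, so f' = f · (v + v_o)/(v − v_s).
f' = 1029 × (349 + 3)/(349 − 16) = 1029 × 352/333 ≈ 1088 Hz.

1088 Hz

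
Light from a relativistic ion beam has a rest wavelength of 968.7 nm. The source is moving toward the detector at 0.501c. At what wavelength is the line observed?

558.5 nm

Relativistic Doppler for wavelength: λ' = λ₀ · √((1 − β)/(1 + β)).
λ' = 968.7 × √(0.4990/1.5010) = 968.7 × 0.57658 ≈ 558.5 nm.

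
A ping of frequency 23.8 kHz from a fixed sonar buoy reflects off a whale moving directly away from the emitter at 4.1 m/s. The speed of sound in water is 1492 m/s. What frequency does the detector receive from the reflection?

23.7 kHz

At the whale (a moving observer), f₁ = f₀ · (v − u)/v = 23.8 × 1487.9/1492 ≈ 23.7 kHz.
On reflection it acts as a source moving away from the stationary detector: f₂ = f₁ · v/(v + u) = 23.7 × 1492/1496.1 ≈ 23.7 kHz.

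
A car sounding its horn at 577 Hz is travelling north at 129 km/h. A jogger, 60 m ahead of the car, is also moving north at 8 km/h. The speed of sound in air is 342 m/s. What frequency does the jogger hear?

129 km/h = 35.83 m/s; 8 km/h = 2.222 m/s.
The jogger is ahead, so the car is moving toward it while the jogger is moving away from the car.
Both move, so f' = f · (v − v_o)/(v − v_s).
f' = 577 × (342 − 2.222)/(342 − 35.83) = 577 × 339.78/306.17 ≈ 640 Hz.

640 Hz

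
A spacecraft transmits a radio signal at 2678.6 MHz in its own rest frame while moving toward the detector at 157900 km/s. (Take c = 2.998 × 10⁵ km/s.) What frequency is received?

β = v/c = 157900/299800 = 0.5267.
Relativistic Doppler for frequency: f' = f₀ · √((1 + β)/(1 − β)).
f' = 2678.6 × √(1.5267/0.4733) = 2678.6 × 1.79597 ≈ 4810.7 MHz.

4810.7 MHz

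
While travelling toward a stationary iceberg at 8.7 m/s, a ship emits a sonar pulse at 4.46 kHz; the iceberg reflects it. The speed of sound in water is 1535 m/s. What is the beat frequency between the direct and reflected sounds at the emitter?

50.8 Hz

The iceberg receives the sound from a moving source: f₁ = f₀ · v/(v − v_e) = 4.46 × 1535/1526.3 ≈ 4.4854 kHz.
On the return leg the ship is a moving observer: f₂ = f₁ · (v + v_e)/v = 4.4854 × 1543.7/1535 ≈ 4.5108 kHz.
Beat against the emitted tone (with f₀ = 4460 Hz): |f₂ − f₀| = 2v_e·f₀/(v − v_e) = 2 × 8.7 × 4460/1526.3 ≈ 50.8 Hz.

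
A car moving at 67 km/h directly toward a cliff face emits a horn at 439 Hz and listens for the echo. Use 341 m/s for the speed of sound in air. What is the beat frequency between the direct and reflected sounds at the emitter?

67 km/h = 18.61 m/s.
The cliff face receives the sound from a moving source: f₁ = f₀ · v/(v − v_e) = 439 × 341/322.39 ≈ 464.3 Hz.
On the return leg the car is a moving observer: f₂ = f₁ · (v + v_e)/v = 464.3 × 359.61/341 ≈ 489.7 Hz.
Equivalently f₂ = f₀ · (v + v_e)/(v − v_e).
Beat against the emitted tone: |f₂ − f₀| = 2v_e·f₀/(v − v_e) = 2 × 18.61 × 439/322.39 ≈ 50.7 Hz.

50.7 Hz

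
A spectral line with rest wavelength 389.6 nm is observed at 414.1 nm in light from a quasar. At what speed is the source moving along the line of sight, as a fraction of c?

λ'/λ₀ = 1.0629 > 1 (redshift), so the source is receding.
λ'/λ₀ = √((1 + β)/(1 − β)) for a receding source ⇒ β = (r² − 1)/(r² + 1) with r = λ'/λ₀.
β = (1.1297 − 1)/(1.1297 + 1) ≈ 0.061.

0.061c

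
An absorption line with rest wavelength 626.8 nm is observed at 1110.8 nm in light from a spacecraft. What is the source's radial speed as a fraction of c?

0.517c

λ'/λ₀ = 1.7722 > 1 (redshift), so the source is receding.
λ'/λ₀ = √((1 + β)/(1 − β)) for a receding source ⇒ β = (r² − 1)/(r² + 1) with r = λ'/λ₀.
β = (3.1406 − 1)/(3.1406 + 1) ≈ 0.517.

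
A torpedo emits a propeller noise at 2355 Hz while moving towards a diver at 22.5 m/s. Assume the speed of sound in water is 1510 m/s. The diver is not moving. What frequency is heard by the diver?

Only the source moves, toward the listener, so f' = f · v/(v − v_s).
f' = 2355 × 1510/(1510 − 22.5) = 2355 × 1510/1488 ≈ 2391 Hz.

2391 Hz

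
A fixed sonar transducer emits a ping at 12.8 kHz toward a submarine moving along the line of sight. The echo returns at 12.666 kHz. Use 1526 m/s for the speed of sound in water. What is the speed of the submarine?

8.0 m/s

Double Doppler shift off a moving reflector: f₂ = f₀ · (v + u)/(v − u) (u > 0 toward emitter).
Rearranging, u = v · (f₂ − f₀)/(f₂ + f₀) = 1526 × -0.134/25.466 ≈ -8.0 m/s.
So the submarine is moving at 8.0 m/s away from the emitter.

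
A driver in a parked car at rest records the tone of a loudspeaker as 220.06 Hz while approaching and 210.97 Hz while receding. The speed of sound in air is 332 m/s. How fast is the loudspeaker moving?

7.0 m/s

f₁/f₂ = (v + v_s)/(v − v_s), so v_s = v · (f₁ − f₂)/(f₁ + f₂).
v_s = 332 × (220.06 − 210.97)/(220.06 + 210.97) = 332 × 9.09/431.03 ≈ 7.0 m/s.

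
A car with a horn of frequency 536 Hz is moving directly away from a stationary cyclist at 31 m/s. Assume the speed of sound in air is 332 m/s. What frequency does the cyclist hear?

Only the source moves, away from the listener, so f' = f · v/(v + v_s).
f' = 536 × 332/(332 + 31) = 536 × 332/363 ≈ 490 Hz.

490 Hz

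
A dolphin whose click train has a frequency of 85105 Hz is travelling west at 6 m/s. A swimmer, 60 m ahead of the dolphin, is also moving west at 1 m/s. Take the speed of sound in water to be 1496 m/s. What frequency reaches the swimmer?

The swimmer is ahead, so the dolphin is moving toward it while the swimmer is moving away from the dolphin.
General Doppler shift: f' = f · (v − v_o)/(v − v_s).
f' = 85105 × (1496 − 1)/(1496 − 6) = 85105 × 1495/1490 ≈ 85391 Hz.

85391 Hz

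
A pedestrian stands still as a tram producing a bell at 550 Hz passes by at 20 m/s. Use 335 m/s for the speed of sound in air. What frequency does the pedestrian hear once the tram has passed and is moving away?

Receding: f₂ = f · v/(v + v_s) = 550 × 335/355 ≈ 519 Hz.

519 Hz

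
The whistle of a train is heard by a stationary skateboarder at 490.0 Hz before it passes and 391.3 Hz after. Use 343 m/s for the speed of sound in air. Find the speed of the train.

f₁/f₂ = (v + v_s)/(v − v_s), so v_s = v · (f₁ − f₂)/(f₁ + f₂).
v_s = 343 × (490.0 − 391.3)/(490.0 + 391.3) = 343 × 98.7/881.3 ≈ 38 m/s.

38 m/s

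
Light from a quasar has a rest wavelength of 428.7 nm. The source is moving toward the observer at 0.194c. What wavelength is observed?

352.2 nm

Relativistic Doppler for wavelength: λ' = λ₀ · √((1 − β)/(1 + β)).
λ' = 428.7 × √(0.8060/1.1940) = 428.7 × 0.82161 ≈ 352.2 nm.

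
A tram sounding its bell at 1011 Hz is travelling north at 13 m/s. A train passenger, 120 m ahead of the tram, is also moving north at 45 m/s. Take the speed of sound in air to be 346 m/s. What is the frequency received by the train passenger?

914 Hz

The train passenger is ahead, so the tram is moving toward it while the train passenger is moving away from the tram.
With source approaching and observer receding, f' = f · (v − v_o)/(v − v_s).
f' = 1011 × (346 − 45)/(346 − 13) = 1011 × 301/333 ≈ 914 Hz.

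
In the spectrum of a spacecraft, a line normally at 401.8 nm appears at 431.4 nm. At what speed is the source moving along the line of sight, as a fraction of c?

0.071

λ'/λ₀ = 1.0737 > 1 (redshift), so the source is receding.
λ'/λ₀ = √((1 + β)/(1 − β)) for a receding source ⇒ β = (r² − 1)/(r² + 1) with r = λ'/λ₀.
β = (1.1528 − 1)/(1.1528 + 1) ≈ 0.071.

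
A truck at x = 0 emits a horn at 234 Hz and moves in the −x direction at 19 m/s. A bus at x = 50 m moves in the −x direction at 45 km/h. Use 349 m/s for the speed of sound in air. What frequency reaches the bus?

230 Hz

45 km/h = 12.5 m/s.
The observer lies on the +x side, so the source is heading away from the observer and the observer is heading toward the source.
Both move, so f' = f · (v + v_o)/(v + v_s).
f' = 234 × (349 + 12.5)/(349 + 19) = 234 × 361.5/368 ≈ 230 Hz.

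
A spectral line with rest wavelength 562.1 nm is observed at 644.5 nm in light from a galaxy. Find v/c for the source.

λ'/λ₀ = 1.1466 > 1 (redshift), so the source is receding.
λ'/λ₀ = √((1 + β)/(1 − β)) for a receding source ⇒ β = (r² − 1)/(r² + 1) with r = λ'/λ₀.
β = (1.3147 − 1)/(1.3147 + 1) ≈ 0.136.

0.136c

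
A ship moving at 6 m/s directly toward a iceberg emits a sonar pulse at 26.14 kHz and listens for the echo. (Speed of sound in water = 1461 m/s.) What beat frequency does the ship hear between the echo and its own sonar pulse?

216 Hz

The iceberg receives the sound from a moving source: f₁ = f₀ · v/(v − v_e) = 26.14 × 1461/1455 ≈ 26.248 kHz.
On the return leg the ship is a moving observer: f₂ = f₁ · (v + v_e)/v = 26.248 × 1467/1461 ≈ 26.356 kHz.
Equivalently f₂ = f₀ · (v + v_e)/(v − v_e).
Beat against the emitted tone (with f₀ = 26140 Hz): |f₂ − f₀| = 2v_e·f₀/(v − v_e) = 2 × 6 × 26140/1455 ≈ 216 Hz.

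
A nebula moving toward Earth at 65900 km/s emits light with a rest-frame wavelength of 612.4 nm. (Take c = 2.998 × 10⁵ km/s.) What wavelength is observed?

489.8 nm

β = v/c = 65900/299800 = 0.2198.
Relativistic Doppler for wavelength: λ' = λ₀ · √((1 − β)/(1 + β)).
λ' = 612.4 × √(0.7802/1.2198) = 612.4 × 0.79975 ≈ 489.8 nm.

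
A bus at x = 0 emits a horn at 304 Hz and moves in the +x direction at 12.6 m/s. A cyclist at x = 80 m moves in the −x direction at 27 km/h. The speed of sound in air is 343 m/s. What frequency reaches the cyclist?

322 Hz

27 km/h = 7.5 m/s.
The observer lies on the +x side, so the source is heading toward the observer and the observer is heading toward the source.
General Doppler shift: f' = f · (v + v_o)/(v − v_s).
f' = 304 × (343 + 7.5)/(343 − 12.6) = 304 × 350.5/330.4 ≈ 322 Hz.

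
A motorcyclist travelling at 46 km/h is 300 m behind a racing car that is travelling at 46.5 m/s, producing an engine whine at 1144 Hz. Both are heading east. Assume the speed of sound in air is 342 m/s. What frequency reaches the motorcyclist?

46 km/h = 12.78 m/s.
The motorcyclist is behind, so the racing car is moving away from it while the motorcyclist is moving toward the racing car.
Both move, so f' = f · (v + v_o)/(v + v_s).
f' = 1144 × (342 + 12.78)/(342 + 46.5) = 1144 × 354.78/388.5 ≈ 1045 Hz.

1045 Hz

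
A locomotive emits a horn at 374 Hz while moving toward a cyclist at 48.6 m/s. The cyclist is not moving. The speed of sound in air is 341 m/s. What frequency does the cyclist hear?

With the source moving toward a stationary observer, f' = f · v/(v − v_s).
f' = 374 × 341/(341 − 48.6) = 374 × 341/292.4 ≈ 436 Hz.

436 Hz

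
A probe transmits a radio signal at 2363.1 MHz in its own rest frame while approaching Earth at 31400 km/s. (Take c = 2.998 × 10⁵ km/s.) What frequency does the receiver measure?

β = v/c = 31400/299800 = 0.1047.
Relativistic Doppler for frequency: f' = f₀ · √((1 + β)/(1 − β)).
f' = 2363.1 × √(1.1047/0.8953) = 2363.1 × 1.11085 ≈ 2625.0 MHz.

2625.0 MHz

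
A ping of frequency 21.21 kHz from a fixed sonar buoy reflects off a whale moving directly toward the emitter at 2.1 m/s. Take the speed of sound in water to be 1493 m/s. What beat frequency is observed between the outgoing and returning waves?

The whale first receives the wave as a moving observer: f₁ = f₀ · (v + u)/v = 21.21 × (1493 + 2.1)/1493 ≈ 21.2398 kHz.
The reflection then acts as a moving source: f₂ = f₁ · v/(v − u) ≈ 21.2698 kHz.
Beat frequency (with f₀ = 21210 Hz): |f₂ − f₀| = 2u·f₀/(v − u) = 2 × 2.1 × 21210/1490.9 ≈ 59.8 Hz.

59.8 Hz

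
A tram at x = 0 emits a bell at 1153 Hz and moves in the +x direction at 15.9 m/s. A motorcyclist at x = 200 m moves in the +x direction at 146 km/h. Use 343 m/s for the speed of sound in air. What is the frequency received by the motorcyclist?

146 km/h = 40.56 m/s.
The observer lies on the +x side, so the source is heading toward the observer and the observer is heading away from the source.
Both move, so f' = f · (v − v_o)/(v − v_s).
f' = 1153 × (343 − 40.56)/(343 − 15.9) = 1153 × 302.44/327.1 ≈ 1066 Hz.

1066 Hz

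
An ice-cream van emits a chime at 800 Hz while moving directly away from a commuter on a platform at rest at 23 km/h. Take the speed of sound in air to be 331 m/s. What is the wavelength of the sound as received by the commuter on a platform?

23 km/h = 6.389 m/s.
Moving source, stationary observer: f' = f · v/(v + v_s) since the source is receding.
f' = 800 × 331/(331 + 6.389) ≈ 785 Hz.
λ' = v/f' = 331/784.851 ≈ 42.2 cm.

42.2 cm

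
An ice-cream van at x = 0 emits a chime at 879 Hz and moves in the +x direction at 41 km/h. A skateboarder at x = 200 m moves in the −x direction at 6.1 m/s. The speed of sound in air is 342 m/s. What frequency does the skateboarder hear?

925 Hz

41 km/h = 11.39 m/s.
The observer lies on the +x side, so the source is heading toward the observer and the observer is heading toward the source.
Both move, so f' = f · (v + v_o)/(v − v_s).
f' = 879 × (342 + 6.1)/(342 − 11.39) = 879 × 348.1/330.61 ≈ 925 Hz.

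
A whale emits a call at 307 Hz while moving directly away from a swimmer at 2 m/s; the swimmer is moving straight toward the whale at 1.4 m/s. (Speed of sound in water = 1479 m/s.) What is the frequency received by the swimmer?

307 Hz

With source receding and observer approaching, f' = f · (v + v_o)/(v + v_s).
f' = 307 × (1479 + 1.4)/(1479 + 2) = 307 × 1480.4/1481 ≈ 307 Hz.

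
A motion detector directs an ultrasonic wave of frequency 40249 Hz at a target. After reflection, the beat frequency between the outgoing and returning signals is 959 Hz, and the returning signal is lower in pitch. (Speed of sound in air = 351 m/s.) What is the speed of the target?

Double Doppler shift off a moving reflector: f₂ = f₀ · (v + u)/(v − u) (u > 0 toward emitter).
Returning signal is lower, so f₂ = f₀ − Δf = 40249 − 959 = 39290 Hz.
Rearranging, u = v · (f₂ − f₀)/(f₂ + f₀) = 351 × -959/79539 ≈ -4.2 m/s.
So the target is moving at 4.2 m/s away from the emitter.

4.2 m/s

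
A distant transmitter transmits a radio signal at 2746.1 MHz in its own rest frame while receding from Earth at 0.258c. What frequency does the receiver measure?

2109.0 MHz

Relativistic Doppler for frequency: f' = f₀ · √((1 − β)/(1 + β)).
f' = 2746.1 × √(0.7420/1.2580) = 2746.1 × 0.76800 ≈ 2109.0 MHz.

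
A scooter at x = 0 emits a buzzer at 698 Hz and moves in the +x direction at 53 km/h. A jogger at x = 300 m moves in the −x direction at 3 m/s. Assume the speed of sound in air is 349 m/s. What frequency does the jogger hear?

735 Hz

53 km/h = 14.72 m/s.
The observer lies on the +x side, so the source is heading toward the observer and the observer is heading toward the source.
Both move, so f' = f · (v + v_o)/(v − v_s).
f' = 698 × (349 + 3)/(349 − 14.72) = 698 × 352/334.28 ≈ 735 Hz.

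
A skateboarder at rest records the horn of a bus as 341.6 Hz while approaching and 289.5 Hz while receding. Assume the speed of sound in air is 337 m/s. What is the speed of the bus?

f₁/f₂ = (v + v_s)/(v − v_s), so v_s = v · (f₁ − f₂)/(f₁ + f₂).
v_s = 337 × (341.6 − 289.5)/(341.6 + 289.5) = 337 × 52.1/631.1 ≈ 28 m/s.

28 m/s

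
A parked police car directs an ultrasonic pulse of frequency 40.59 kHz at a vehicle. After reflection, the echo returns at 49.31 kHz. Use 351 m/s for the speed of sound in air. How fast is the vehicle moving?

Double Doppler shift off a moving reflector: f₂ = f₀ · (v + u)/(v − u) (u > 0 toward emitter).
Rearranging, u = v · (f₂ − f₀)/(f₂ + f₀) = 351 × 8.72/89.90 ≈ 34 m/s.
So the vehicle is moving at 34 m/s toward the emitter.

34 m/s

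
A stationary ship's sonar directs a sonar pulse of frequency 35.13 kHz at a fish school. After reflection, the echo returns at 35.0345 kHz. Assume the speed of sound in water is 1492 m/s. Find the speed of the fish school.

2.03 m/s

Double Doppler shift off a moving reflector: f₂ = f₀ · (v + u)/(v − u) (u > 0 toward emitter).
Rearranging, u = v · (f₂ − f₀)/(f₂ + f₀) = 1492 × -0.0955/70.1645 ≈ -2.03 m/s.
So the fish school is moving at 2.03 m/s away from the emitter.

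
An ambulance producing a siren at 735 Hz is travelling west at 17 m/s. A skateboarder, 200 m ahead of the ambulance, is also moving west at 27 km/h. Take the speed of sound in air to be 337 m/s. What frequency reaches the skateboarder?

757 Hz

27 km/h = 7.5 m/s.
The skateboarder is ahead, so the ambulance is moving toward it while the skateboarder is moving away from the ambulance.
General Doppler shift: f' = f · (v − v_o)/(v − v_s).
f' = 735 × (337 − 7.5)/(337 − 17) = 735 × 329.5/320 ≈ 757 Hz.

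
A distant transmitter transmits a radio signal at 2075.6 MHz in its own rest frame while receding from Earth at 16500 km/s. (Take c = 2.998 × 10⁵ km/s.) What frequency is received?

1964.3 MHz

β = v/c = 16500/299800 = 0.0550.
Relativistic Doppler for frequency: f' = f₀ · √((1 − β)/(1 + β)).
f' = 2075.6 × √(0.9450/1.0550) = 2075.6 × 0.94640 ≈ 1964.3 MHz.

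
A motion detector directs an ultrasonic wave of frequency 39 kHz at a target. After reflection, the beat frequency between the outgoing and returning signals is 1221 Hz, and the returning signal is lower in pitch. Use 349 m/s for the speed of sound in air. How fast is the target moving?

5.6 m/s

Double Doppler shift off a moving reflector: f₂ = f₀ · (v + u)/(v − u) (u > 0 toward emitter).
Returning signal is lower, so f₂ = f₀ − Δf = 39000 − 1221 = 37779 Hz.
Rearranging, u = v · (f₂ − f₀)/(f₂ + f₀) = 349 × -1221/76779 ≈ -5.6 m/s.
So the target is moving at 5.6 m/s away from the emitter.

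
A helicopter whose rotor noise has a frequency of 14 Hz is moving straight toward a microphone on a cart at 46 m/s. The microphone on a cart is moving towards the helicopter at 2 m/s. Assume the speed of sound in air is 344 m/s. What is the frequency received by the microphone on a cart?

16.3 Hz

General Doppler shift: f' = f · (v + v_o)/(v − v_s).
f' = 14 × (344 + 2)/(344 − 46) = 14 × 346/298 ≈ 16.3 Hz.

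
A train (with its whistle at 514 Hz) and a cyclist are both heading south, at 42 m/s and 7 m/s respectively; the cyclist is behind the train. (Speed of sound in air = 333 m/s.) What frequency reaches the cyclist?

The cyclist is behind, so the train is moving away from it while the cyclist is moving toward the train.
Both move, so f' = f · (v + v_o)/(v + v_s).
f' = 514 × (333 + 7)/(333 + 42) = 514 × 340/375 ≈ 466 Hz.

466 Hz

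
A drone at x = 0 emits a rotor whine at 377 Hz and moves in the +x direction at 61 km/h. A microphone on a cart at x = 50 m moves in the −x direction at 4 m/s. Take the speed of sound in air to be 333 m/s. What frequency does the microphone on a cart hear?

61 km/h = 16.94 m/s.
The observer lies on the +x side, so the source is heading toward the observer and the observer is heading toward the source.
Both move, so f' = f · (v + v_o)/(v − v_s).
f' = 377 × (333 + 4)/(333 − 16.94) = 377 × 337/316.06 ≈ 402 Hz.

402 Hz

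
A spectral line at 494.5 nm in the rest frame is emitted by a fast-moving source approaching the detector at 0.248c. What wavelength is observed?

Relativistic Doppler for wavelength: λ' = λ₀ · √((1 − β)/(1 + β)).
λ' = 494.5 × √(0.7520/1.2480) = 494.5 × 0.77625 ≈ 383.9 nm.

383.9 nm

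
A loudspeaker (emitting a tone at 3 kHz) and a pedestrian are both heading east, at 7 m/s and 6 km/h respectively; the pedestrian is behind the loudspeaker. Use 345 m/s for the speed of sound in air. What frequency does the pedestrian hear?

2.95 kHz

6 km/h = 1.667 m/s.
The pedestrian is behind, so the loudspeaker is moving away from it while the pedestrian is moving toward the loudspeaker.
General Doppler shift: f' = f · (v + v_o)/(v + v_s).
f' = 3 × (345 + 1.667)/(345 + 7) = 3 × 346.67/352 ≈ 2.95 kHz.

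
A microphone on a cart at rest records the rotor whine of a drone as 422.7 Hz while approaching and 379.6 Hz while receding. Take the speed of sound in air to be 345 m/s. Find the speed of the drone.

f₁/f₂ = (v + v_s)/(v − v_s), so v_s = v · (f₁ − f₂)/(f₁ + f₂).
v_s = 345 × (422.7 − 379.6)/(422.7 + 379.6) = 345 × 43.1/802.3 ≈ 18.5 m/s.

18.5 m/s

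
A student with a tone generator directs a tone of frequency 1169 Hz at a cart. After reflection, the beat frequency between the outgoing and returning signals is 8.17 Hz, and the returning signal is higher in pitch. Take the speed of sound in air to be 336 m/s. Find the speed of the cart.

Double Doppler shift off a moving reflector: f₂ = f₀ · (v + u)/(v − u) (u > 0 toward emitter).
Returning signal is higher, so f₂ = f₀ + Δf = 1169 + 8.17 = 1177.17 Hz.
Rearranging, u = v · (f₂ − f₀)/(f₂ + f₀) = 336 × 8.17/2346.17 ≈ 1.17 m/s.
So the cart is moving at 1.17 m/s toward the emitter.

1.17 m/s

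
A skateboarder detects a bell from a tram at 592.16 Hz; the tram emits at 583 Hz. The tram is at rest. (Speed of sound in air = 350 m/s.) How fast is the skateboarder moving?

f' > f, so the skateboarder is approaching.
f' = f · (v + v_o)/v ⇒ v_o = v · |f'/f − 1|.
v_o = 350 × |592.16/583 − 1| = 350 × 0.01571 ≈ 5.5 m/s.

5.5 m/s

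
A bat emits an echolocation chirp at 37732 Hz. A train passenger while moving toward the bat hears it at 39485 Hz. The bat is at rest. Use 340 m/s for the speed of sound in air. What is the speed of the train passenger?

f' = f · (v + v_o)/v ⇒ v_o = v · |f'/f − 1|.
v_o = 340 × |39485/37732 − 1| = 340 × 0.04646 ≈ 15.8 m/s.

15.8 m/s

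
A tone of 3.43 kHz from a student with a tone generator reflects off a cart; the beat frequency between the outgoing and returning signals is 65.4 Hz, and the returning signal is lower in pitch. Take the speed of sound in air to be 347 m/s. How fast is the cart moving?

Double Doppler shift off a moving reflector: f₂ = f₀ · (v + u)/(v − u) (u > 0 toward emitter).
Returning signal is lower, so f₂ = f₀ − Δf = 3430 − 65.4 = 3364.6 Hz.
Rearranging, u = v · (f₂ − f₀)/(f₂ + f₀) = 347 × -65.4/6794.6 ≈ -3.3 m/s.
So the cart is moving at 3.3 m/s away from the emitter.

3.3 m/s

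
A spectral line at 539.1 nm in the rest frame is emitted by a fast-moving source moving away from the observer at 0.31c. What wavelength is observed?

Relativistic Doppler for wavelength: λ' = λ₀ · √((1 + β)/(1 − β)).
λ' = 539.1 × √(1.3100/0.6900) = 539.1 × 1.37788 ≈ 742.8 nm.

742.8 nm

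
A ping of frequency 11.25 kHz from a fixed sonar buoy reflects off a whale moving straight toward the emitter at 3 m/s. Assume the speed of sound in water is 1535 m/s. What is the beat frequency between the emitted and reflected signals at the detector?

44.1 Hz

The whale first receives the wave as a moving observer: f₁ = f₀ · (v + u)/v = 11.25 × (1535 + 3)/1535 ≈ 11.2720 kHz.
On reflection it acts as a source moving toward the stationary detector: f₂ = f₁ · v/(v − u) = 11.2720 × 1535/1532 ≈ 11.2941 kHz.
Equivalently f₂ = f₀ · (v + u)/(v − u).
Beat frequency (with f₀ = 11250 Hz): |f₂ − f₀| = 2u·f₀/(v − u) = 2 × 3 × 11250/1532 ≈ 44.1 Hz.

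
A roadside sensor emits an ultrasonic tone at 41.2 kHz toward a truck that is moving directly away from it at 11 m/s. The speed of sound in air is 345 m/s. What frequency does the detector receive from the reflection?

The truck first receives the wave as a moving observer: f₁ = f₀ · (v − u)/v = 41.2 × (345 − 11)/345 ≈ 39.9 kHz.
The reflection then acts as a moving source: f₂ = f₁ · v/(v + u) ≈ 38.7 kHz.

38.7 kHz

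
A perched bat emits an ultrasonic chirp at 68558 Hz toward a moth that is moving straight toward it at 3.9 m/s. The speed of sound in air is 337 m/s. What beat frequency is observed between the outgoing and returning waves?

At the moth (a moving observer), f₁ = f₀ · (v + u)/v = 68558 × 340.9/337 ≈ 69351 Hz.
The reflection then acts as a moving source: f₂ = f₁ · v/(v − u) ≈ 70163 Hz.
Equivalently f₂ = f₀ · (v + u)/(v − u).
Beat frequency: |f₂ − f₀| = 2u·f₀/(v − u) = 2 × 3.9 × 68558/333.1 ≈ 1605 Hz.

1605 Hz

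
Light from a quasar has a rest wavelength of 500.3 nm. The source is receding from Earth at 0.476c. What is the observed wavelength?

839.7 nm

Relativistic Doppler for wavelength: λ' = λ₀ · √((1 + β)/(1 − β)).
λ' = 500.3 × √(1.4760/0.5240) = 500.3 × 1.67833 ≈ 839.7 nm.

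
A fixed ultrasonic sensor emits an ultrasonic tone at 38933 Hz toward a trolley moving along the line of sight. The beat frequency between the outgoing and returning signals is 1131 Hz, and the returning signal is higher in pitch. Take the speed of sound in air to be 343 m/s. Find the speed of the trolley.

4.9 m/s

Double Doppler shift off a moving reflector: f₂ = f₀ · (v + u)/(v − u) (u > 0 toward emitter).
Returning signal is higher, so f₂ = f₀ + Δf = 38933 + 1131 = 40064 Hz.
Rearranging, u = v · (f₂ − f₀)/(f₂ + f₀) = 343 × 1131/78997 ≈ 4.9 m/s.
So the trolley is moving at 4.9 m/s toward the emitter.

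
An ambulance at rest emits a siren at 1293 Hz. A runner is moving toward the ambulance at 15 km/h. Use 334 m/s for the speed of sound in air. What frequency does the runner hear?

15 km/h = 4.167 m/s.
Only the observer moves, toward the source, so f' = f · (v + v_o)/v.
f' = 1293 × (334 + 4.167)/334 = 1293 × 338.17/334 ≈ 1309 Hz.

1309 Hz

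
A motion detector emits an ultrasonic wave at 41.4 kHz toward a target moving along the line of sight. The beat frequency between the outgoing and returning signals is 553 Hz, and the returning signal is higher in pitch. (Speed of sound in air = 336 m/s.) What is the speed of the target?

Double Doppler shift off a moving reflector: f₂ = f₀ · (v + u)/(v − u) (u > 0 toward emitter).
Returning signal is higher, so f₂ = f₀ + Δf = 41400 + 553 = 41953 Hz.
Rearranging, u = v · (f₂ − f₀)/(f₂ + f₀) = 336 × 553/83353 ≈ 2.23 m/s.
So the target is moving at 2.23 m/s toward the emitter.

2.23 m/s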